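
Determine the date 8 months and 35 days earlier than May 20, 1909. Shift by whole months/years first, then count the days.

August 16, 1908

Going back 8 months and 35 days from May 20, 1909: first the month/year part, then the days.
month 5 − 8 = -3, which is month 9 of year 1908 → September 1908.
Day 20 is valid in September, giving September 20, 1908.
Now subtract 35 days from September 20, 1908.
Going back 20 days from September 20, 1908 reaches the end of the previous month; 35 − 20 = 15 left.
August 1908 has 31 days; 31 − 15 = 16 → August 16, 1908.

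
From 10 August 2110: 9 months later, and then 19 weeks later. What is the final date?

Adding 9 months from August 10, 2110:
month 8 + 9 = 17, which is month 5 of year 2111 → May 2111.
Day 10 is valid in May, giving May 10, 2111.
Advancing 19 weeks (= 133 days) from May 10, 2111:
May has 31 days, so 31 − 10 = 21 days remain after May 10, 2111; 133 − 21 = 112 left.
June 2111 has 30 days: 112 − 30 = 82 left.
July 2111 has 31 days: 82 − 31 = 51 left.
August 2111 has 31 days: 51 − 31 = 20 left.
20 days into September 2111 → September 20, 2111.

September 20, 2111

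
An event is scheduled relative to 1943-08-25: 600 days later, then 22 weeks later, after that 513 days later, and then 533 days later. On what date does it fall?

July 29, 1948

Advancing 600 days from August 25, 1943:
August has 31 days, so 31 − 25 = 6 days remain after August 25, 1943; 600 − 6 = 594 left.
September 1943 has 30 days: 594 − 30 = 564 left.
October 1943 has 31 days: 564 − 31 = 533 left.
November 1943 has 30 days: 533 − 30 = 503 left.
December 1943 has 31 days: 503 − 31 = 472 left.
January 1944 has 31 days: 472 − 31 = 441 left.
February 1944 has 29 days (1944 is a leap year): 441 − 29 = 412 left.
March 1944 has 31 days: 412 − 31 = 381 left.
April 1944 has 30 days: 381 − 30 = 351 left.
May 1944 has 31 days: 351 − 31 = 320 left.
June 1944 has 30 days: 320 − 30 = 290 left.
July 1944 has 31 days: 290 − 31 = 259 left.
August 1944 has 31 days: 259 − 31 = 228 left.
September 1944 has 30 days: 228 − 30 = 198 left.
October 1944 has 31 days: 198 − 31 = 167 left.
November 1944 has 30 days: 167 − 30 = 137 left.
December 1944 has 31 days: 137 − 31 = 106 left.
January 1945 has 31 days: 106 − 31 = 75 left.
February 1945 has 28 days (1945 is not a leap year): 75 − 28 = 47 left.
March 1945 has 31 days: 47 − 31 = 16 left.
16 days into April 1945 → April 16, 1945.
Adding 22 weeks (= 154 days) from April 16, 1945:
April has 30 days, so 30 − 16 = 14 days remain after April 16, 1945; 154 − 14 = 140 left.
May 1945 has 31 days: 140 − 31 = 109 left.
June 1945 has 30 days: 109 − 30 = 79 left.
July 1945 has 31 days: 79 − 31 = 48 left.
August 1945 has 31 days: 48 − 31 = 17 left.
17 days into September 1945 → September 17, 1945.
Advancing 513 days from September 17, 1945:
September has 30 days, so 30 − 17 = 13 days remain after September 17, 1945; 513 − 13 = 500 left.
October 1945 has 31 days: 500 − 31 = 469 left.
November 1945 has 30 days: 469 − 30 = 439 left.
December 1945 has 31 days: 439 − 31 = 408 left.
January 1946 has 31 days: 408 − 31 = 377 left.
February 1946 has 28 days (1946 is not a leap year): 377 − 28 = 349 left.
March 1946 has 31 days: 349 − 31 = 318 left.
April 1946 has 30 days: 318 − 30 = 288 left.
May 1946 has 31 days: 288 − 31 = 257 left.
June 1946 has 30 days: 257 − 30 = 227 left.
July 1946 has 31 days: 227 − 31 = 196 left.
August 1946 has 31 days: 196 − 31 = 165 left.
September 1946 has 30 days: 165 − 30 = 135 left.
October 1946 has 31 days: 135 − 31 = 104 left.
November 1946 has 30 days: 104 − 30 = 74 left.
December 1946 has 31 days: 74 − 31 = 43 left.
January 1947 has 31 days: 43 − 31 = 12 left.
12 days into February 1947 → February 12, 1947.
Adding 533 days from February 12, 1947:
February has 28 days, so 28 − 12 = 16 days remain after February 12, 1947; 533 − 16 = 517 left.
March 1947 has 31 days: 517 − 31 = 486 left.
April 1947 has 30 days: 486 − 30 = 456 left.
May 1947 has 31 days: 456 − 31 = 425 left.
June 1947 has 30 days: 425 − 30 = 395 left.
July 1947 has 31 days: 395 − 31 = 364 left.
August 1947 has 31 days: 364 − 31 = 333 left.
September 1947 has 30 days: 333 − 30 = 303 left.
October 1947 has 31 days: 303 − 31 = 272 left.
November 1947 has 30 days: 272 − 30 = 242 left.
December 1947 has 31 days: 242 − 31 = 211 left.
January 1948 has 31 days: 211 − 31 = 180 left.
February 1948 has 29 days (1948 is a leap year): 180 − 29 = 151 left.
March 1948 has 31 days: 151 − 31 = 120 left.
April 1948 has 30 days: 120 − 30 = 90 left.
May 1948 has 31 days: 90 − 31 = 59 left.
June 1948 has 30 days: 59 − 30 = 29 left.
29 days into July 1948 → July 29, 1948.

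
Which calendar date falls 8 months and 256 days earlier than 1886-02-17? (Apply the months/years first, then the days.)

October 4, 1884

Going back 8 months and 256 days from February 17, 1886: first the month/year part, then the days.
month 2 − 8 = -6, which is month 6 of year 1885 → June 1885.
Day 17 is valid in June, giving June 17, 1885.
Now subtract 256 days from June 17, 1885.
Going back 17 days from June 17, 1885 reaches the end of the previous month; 256 − 17 = 239 left.
May 1885 has 31 days: 239 − 31 = 208 left.
April 1885 has 30 days: 208 − 30 = 178 left.
March 1885 has 31 days: 178 − 31 = 147 left.
February 1885 has 28 days (1885 is not a leap year): 147 − 28 = 119 left.
January 1885 has 31 days: 119 − 31 = 88 left.
December 1884 has 31 days: 88 − 31 = 57 left.
November 1884 has 30 days: 57 − 30 = 27 left.
October 1884 has 31 days; 31 − 27 = 4 → October 4, 1884.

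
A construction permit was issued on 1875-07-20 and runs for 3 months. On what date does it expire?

Adding 3 months from July 20, 1875.
month 7 + 3 = 10 → October 1875.
Day 20 is valid in October, giving October 20, 1875.

October 20, 1875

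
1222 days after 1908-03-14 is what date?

Advancing 1222 days from March 14, 1908.
March has 31 days, so 31 − 14 = 17 days remain after March 14, 1908; 1222 − 17 = 1205 left.
April 1908 has 30 days: 1205 − 30 = 1175 left.
May 1908 has 31 days: 1175 − 31 = 1144 left.
June 1908 has 30 days: 1144 − 30 = 1114 left.
July 1908 has 31 days: 1114 − 31 = 1083 left.
August 1908 has 31 days: 1083 − 31 = 1052 left.
September 1908 has 30 days: 1052 − 30 = 1022 left.
October 1908 has 31 days: 1022 − 31 = 991 left.
November 1908 has 30 days: 991 − 30 = 961 left.
December 1908 has 31 days: 961 − 31 = 930 left.
January 1909 has 31 days: 930 − 31 = 899 left.
February 1909 has 28 days (1909 is not a leap year): 899 − 28 = 871 left.
March 1909 has 31 days: 871 − 31 = 840 left.
April 1909 has 30 days: 840 − 30 = 810 left.
May 1909 has 31 days: 810 − 31 = 779 left.
June 1909 has 30 days: 779 − 30 = 749 left.
July 1909 has 31 days: 749 − 31 = 718 left.
August 1909 has 31 days: 718 − 31 = 687 left.
September 1909 has 30 days: 687 − 30 = 657 left.
October 1909 has 31 days: 657 − 31 = 626 left.
November 1909 has 30 days: 626 − 30 = 596 left.
December 1909 has 31 days: 596 − 31 = 565 left.
January 1910 has 31 days: 565 − 31 = 534 left.
February 1910 has 28 days (1910 is not a leap year): 534 − 28 = 506 left.
March 1910 has 31 days: 506 − 31 = 475 left.
April 1910 has 30 days: 475 − 30 = 445 left.
May 1910 has 31 days: 445 − 31 = 414 left.
June 1910 has 30 days: 414 − 30 = 384 left.
July 1910 has 31 days: 384 − 31 = 353 left.
August 1910 has 31 days: 353 − 31 = 322 left.
September 1910 has 30 days: 322 − 30 = 292 left.
October 1910 has 31 days: 292 − 31 = 261 left.
November 1910 has 30 days: 261 − 30 = 231 left.
December 1910 has 31 days: 231 − 31 = 200 left.
January 1911 has 31 days: 200 − 31 = 169 left.
February 1911 has 28 days (1911 is not a leap year): 169 − 28 = 141 left.
March 1911 has 31 days: 141 − 31 = 110 left.
April 1911 has 30 days: 110 − 30 = 80 left.
May 1911 has 31 days: 80 − 31 = 49 left.
June 1911 has 30 days: 49 − 30 = 19 left.
19 days into July 1911 → July 19, 1911.

July 19, 1911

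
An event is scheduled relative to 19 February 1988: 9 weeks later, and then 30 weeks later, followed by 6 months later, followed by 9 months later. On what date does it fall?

February 18, 1990

Advancing 9 weeks (= 63 days) from February 19, 1988:
February has 29 days, so 29 − 19 = 10 days remain after February 19, 1988; 63 − 10 = 53 left.
March 1988 has 31 days: 53 − 31 = 22 left.
22 days into April 1988 → April 22, 1988.
Advancing 30 weeks (= 210 days) from April 22, 1988:
April has 30 days, so 30 − 22 = 8 days remain after April 22, 1988; 210 − 8 = 202 left.
May 1988 has 31 days: 202 − 31 = 171 left.
June 1988 has 30 days: 171 − 30 = 141 left.
July 1988 has 31 days: 141 − 31 = 110 left.
August 1988 has 31 days: 110 − 31 = 79 left.
September 1988 has 30 days: 79 − 30 = 49 left.
October 1988 has 31 days: 49 − 31 = 18 left.
18 days into November 1988 → November 18, 1988.
Counting forward 6 months from November 18, 1988:
month 11 + 6 = 17, which is month 5 of year 1989 → May 1989.
Day 18 is valid in May, giving May 18, 1989.
Advancing 9 months from May 18, 1989:
month 5 + 9 = 14, which is month 2 of year 1990 → February 1990.
Day 18 is valid in February, giving February 18, 1990.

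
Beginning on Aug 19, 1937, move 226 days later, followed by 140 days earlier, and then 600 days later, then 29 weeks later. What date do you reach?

Counting forward 226 days from August 19, 1937:
August has 31 days, so 31 − 19 = 12 days remain after August 19, 1937; 226 − 12 = 214 left.
September 1937 has 30 days: 214 − 30 = 184 left.
October 1937 has 31 days: 184 − 31 = 153 left.
November 1937 has 30 days: 153 − 30 = 123 left.
December 1937 has 31 days: 123 − 31 = 92 left.
January 1938 has 31 days: 92 − 31 = 61 left.
February 1938 has 28 days (1938 is not a leap year): 61 − 28 = 33 left.
March 1938 has 31 days: 33 − 31 = 2 left.
2 days into April 1938 → April 2, 1938.
Going back 140 days from April 2, 1938:
Going back 2 days from April 2, 1938 reaches the end of the previous month; 140 − 2 = 138 left.
March 1938 has 31 days: 138 − 31 = 107 left.
February 1938 has 28 days (1938 is not a leap year): 107 − 28 = 79 left.
January 1938 has 31 days: 79 − 31 = 48 left.
December 1937 has 31 days: 48 − 31 = 17 left.
November 1937 has 30 days; 30 − 17 = 13 → November 13, 1937.
Advancing 600 days from November 13, 1937:
November has 30 days, so 30 − 13 = 17 days remain after November 13, 1937; 600 − 17 = 583 left.
December 1937 has 31 days: 583 − 31 = 552 left.
January 1938 has 31 days: 552 − 31 = 521 left.
February 1938 has 28 days (1938 is not a leap year): 521 − 28 = 493 left.
March 1938 has 31 days: 493 − 31 = 462 left.
April 1938 has 30 days: 462 − 30 = 432 left.
May 1938 has 31 days: 432 − 31 = 401 left.
June 1938 has 30 days: 401 − 30 = 371 left.
July 1938 has 31 days: 371 − 31 = 340 left.
August 1938 has 31 days: 340 − 31 = 309 left.
September 1938 has 30 days: 309 − 30 = 279 left.
October 1938 has 31 days: 279 − 31 = 248 left.
November 1938 has 30 days: 248 − 30 = 218 left.
December 1938 has 31 days: 218 − 31 = 187 left.
January 1939 has 31 days: 187 − 31 = 156 left.
February 1939 has 28 days (1939 is not a leap year): 156 − 28 = 128 left.
March 1939 has 31 days: 128 − 31 = 97 left.
April 1939 has 30 days: 97 − 30 = 67 left.
May 1939 has 31 days: 67 − 31 = 36 left.
June 1939 has 30 days: 36 − 30 = 6 left.
6 days into July 1939 → July 6, 1939.
Advancing 29 weeks (= 203 days) from July 6, 1939:
July has 31 days, so 31 − 6 = 25 days remain after July 6, 1939; 203 − 25 = 178 left.
August 1939 has 31 days: 178 − 31 = 147 left.
September 1939 has 30 days: 147 − 30 = 117 left.
October 1939 has 31 days: 117 − 31 = 86 left.
November 1939 has 30 days: 86 − 30 = 56 left.
December 1939 has 31 days: 56 − 31 = 25 left.
25 days into January 1940 → January 25, 1940.

January 25, 1940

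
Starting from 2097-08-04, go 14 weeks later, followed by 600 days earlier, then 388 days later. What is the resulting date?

April 12, 2097

Counting forward 14 weeks (= 98 days) from August 4, 2097:
August has 31 days, so 31 − 4 = 27 days remain after August 4, 2097; 98 − 27 = 71 left.
September 2097 has 30 days: 71 − 30 = 41 left.
October 2097 has 31 days: 41 − 31 = 10 left.
10 days into November 2097 → November 10, 2097.
Counting back 600 days from November 10, 2097:
Going back 10 days from November 10, 2097 reaches the end of the previous month; 600 − 10 = 590 left.
October 2097 has 31 days: 590 − 31 = 559 left.
September 2097 has 30 days: 559 − 30 = 529 left.
August 2097 has 31 days: 529 − 31 = 498 left.
July 2097 has 31 days: 498 − 31 = 467 left.
June 2097 has 30 days: 467 − 30 = 437 left.
May 2097 has 31 days: 437 − 31 = 406 left.
April 2097 has 30 days: 406 − 30 = 376 left.
March 2097 has 31 days: 376 − 31 = 345 left.
February 2097 has 28 days (2097 is not a leap year): 345 − 28 = 317 left.
January 2097 has 31 days: 317 − 31 = 286 left.
December 2096 has 31 days: 286 − 31 = 255 left.
November 2096 has 30 days: 255 − 30 = 225 left.
October 2096 has 31 days: 225 − 31 = 194 left.
September 2096 has 30 days: 194 − 30 = 164 left.
August 2096 has 31 days: 164 − 31 = 133 left.
July 2096 has 31 days: 133 − 31 = 102 left.
June 2096 has 30 days: 102 − 30 = 72 left.
May 2096 has 31 days: 72 − 31 = 41 left.
April 2096 has 30 days: 41 − 30 = 11 left.
March 2096 has 31 days; 31 − 11 = 20 → March 20, 2096.
Counting forward 388 days from March 20, 2096:
March has 31 days, so 31 − 20 = 11 days remain after March 20, 2096; 388 − 11 = 377 left.
April 2096 has 30 days: 377 − 30 = 347 left.
May 2096 has 31 days: 347 − 31 = 316 left.
June 2096 has 30 days: 316 − 30 = 286 left.
July 2096 has 31 days: 286 − 31 = 255 left.
August 2096 has 31 days: 255 − 31 = 224 left.
September 2096 has 30 days: 224 − 30 = 194 left.
October 2096 has 31 days: 194 − 31 = 163 left.
November 2096 has 30 days: 163 − 30 = 133 left.
December 2096 has 31 days: 133 − 31 = 102 left.
January 2097 has 31 days: 102 − 31 = 71 left.
February 2097 has 28 days (2097 is not a leap year): 71 − 28 = 43 left.
March 2097 has 31 days: 43 − 31 = 12 left.
12 days into April 2097 → April 12, 2097.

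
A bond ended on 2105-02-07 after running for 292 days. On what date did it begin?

Counting back 292 days from February 7, 2105.
Going back 7 days from February 7, 2105 reaches the end of the previous month; 292 − 7 = 285 left.
January 2105 has 31 days: 285 − 31 = 254 left.
December 2104 has 31 days: 254 − 31 = 223 left.
November 2104 has 30 days: 223 − 30 = 193 left.
October 2104 has 31 days: 193 − 31 = 162 left.
September 2104 has 30 days: 162 − 30 = 132 left.
August 2104 has 31 days: 132 − 31 = 101 left.
July 2104 has 31 days: 101 − 31 = 70 left.
June 2104 has 30 days: 70 − 30 = 40 left.
May 2104 has 31 days: 40 − 31 = 9 left.
April 2104 has 30 days; 30 − 9 = 21 → April 21, 2104.

April 21, 2104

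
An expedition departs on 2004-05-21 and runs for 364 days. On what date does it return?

Adding 364 days from May 21, 2004.
May has 31 days, so 31 − 21 = 10 days remain after May 21, 2004; 364 − 10 = 354 left.
June 2004 has 30 days: 354 − 30 = 324 left.
July 2004 has 31 days: 324 − 31 = 293 left.
August 2004 has 31 days: 293 − 31 = 262 left.
September 2004 has 30 days: 262 − 30 = 232 left.
October 2004 has 31 days: 232 − 31 = 201 left.
November 2004 has 30 days: 201 − 30 = 171 left.
December 2004 has 31 days: 171 − 31 = 140 left.
January 2005 has 31 days: 140 − 31 = 109 left.
February 2005 has 28 days (2005 is not a leap year): 109 − 28 = 81 left.
March 2005 has 31 days: 81 − 31 = 50 left.
April 2005 has 30 days: 50 − 30 = 20 left.
20 days into May 2005 → May 20, 2005.

May 20, 2005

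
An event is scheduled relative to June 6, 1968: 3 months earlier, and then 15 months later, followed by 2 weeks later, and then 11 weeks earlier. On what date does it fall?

Going back 3 months from June 6, 1968:
month 6 − 3 = 3 → March 1968.
Day 6 is valid in March, giving March 6, 1968.
Advancing 15 months from March 6, 1968:
month 3 + 15 = 18, which is month 6 of year 1969 → June 1969.
Day 6 is valid in June, giving June 6, 1969.
Counting forward 2 weeks (= 14 days) from June 6, 1969:
June has 30 days; 6 + 14 = 20, still in June.
Counting back 11 weeks (= 77 days) from June 20, 1969:
Going back 20 days from June 20, 1969 reaches the end of the previous month; 77 − 20 = 57 left.
May 1969 has 31 days: 57 − 31 = 26 left.
April 1969 has 30 days; 30 − 26 = 4 → April 4, 1969.

April 4, 1969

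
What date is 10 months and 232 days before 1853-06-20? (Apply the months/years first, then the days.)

January 1, 1852

Counting back 10 months and 232 days from June 20, 1853: first the month/year part, then the days.
month 6 − 10 = -4, which is month 8 of year 1852 → August 1852.
Day 20 is valid in August, giving August 20, 1852.
Now subtract 232 days from August 20, 1852.
Going back 20 days from August 20, 1852 reaches the end of the previous month; 232 − 20 = 212 left.
July 1852 has 31 days: 212 − 31 = 181 left.
June 1852 has 30 days: 181 − 30 = 151 left.
May 1852 has 31 days: 151 − 31 = 120 left.
April 1852 has 30 days: 120 − 30 = 90 left.
March 1852 has 31 days: 90 − 31 = 59 left.
February 1852 has 29 days (1852 is a leap year): 59 − 29 = 30 left.
January 1852 has 31 days; 31 − 30 = 1 → January 1, 1852.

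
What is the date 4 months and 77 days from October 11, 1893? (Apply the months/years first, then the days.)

April 29, 1894

Counting forward 4 months and 77 days from October 11, 1893: first the month/year part, then the days.
month 10 + 4 = 14, which is month 2 of year 1894 → February 1894.
Day 11 is valid in February, giving February 11, 1894.
Now add 77 days from February 11, 1894.
February has 28 days, so 28 − 11 = 17 days remain after February 11, 1894; 77 − 17 = 60 left.
March 1894 has 31 days: 60 − 31 = 29 left.
29 days into April 1894 → April 29, 1894.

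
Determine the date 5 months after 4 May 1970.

October 4, 1970

Adding 5 months from May 4, 1970.
month 5 + 5 = 10 → October 1970.
Day 4 is valid in October, giving October 4, 1970.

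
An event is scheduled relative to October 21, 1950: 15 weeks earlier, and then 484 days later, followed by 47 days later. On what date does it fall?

December 21, 1951

Subtracting 15 weeks (= 105 days) from October 21, 1950:
Going back 21 days from October 21, 1950 reaches the end of the previous month; 105 − 21 = 84 left.
September 1950 has 30 days: 84 − 30 = 54 left.
August 1950 has 31 days: 54 − 31 = 23 left.
July 1950 has 31 days; 31 − 23 = 8 → July 8, 1950.
Counting forward 484 days from July 8, 1950:
July has 31 days, so 31 − 8 = 23 days remain after July 8, 1950; 484 − 23 = 461 left.
August 1950 has 31 days: 461 − 31 = 430 left.
September 1950 has 30 days: 430 − 30 = 400 left.
October 1950 has 31 days: 400 − 31 = 369 left.
November 1950 has 30 days: 369 − 30 = 339 left.
December 1950 has 31 days: 339 − 31 = 308 left.
January 1951 has 31 days: 308 − 31 = 277 left.
February 1951 has 28 days (1951 is not a leap year): 277 − 28 = 249 left.
March 1951 has 31 days: 249 − 31 = 218 left.
April 1951 has 30 days: 218 − 30 = 188 left.
May 1951 has 31 days: 188 − 31 = 157 left.
June 1951 has 30 days: 157 − 30 = 127 left.
July 1951 has 31 days: 127 − 31 = 96 left.
August 1951 has 31 days: 96 − 31 = 65 left.
September 1951 has 30 days: 65 − 30 = 35 left.
October 1951 has 31 days: 35 − 31 = 4 left.
4 days into November 1951 → November 4, 1951.
Counting forward 47 days from November 4, 1951:
November has 30 days, so 30 − 4 = 26 days remain after November 4, 1951; 47 − 26 = 21 left.
21 days into December 1951 → December 21, 1951.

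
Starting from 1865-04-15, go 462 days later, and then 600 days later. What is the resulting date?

Adding 462 days from April 15, 1865:
April has 30 days, so 30 − 15 = 15 days remain after April 15, 1865; 462 − 15 = 447 left.
May 1865 has 31 days: 447 − 31 = 416 left.
June 1865 has 30 days: 416 − 30 = 386 left.
July 1865 has 31 days: 386 − 31 = 355 left.
August 1865 has 31 days: 355 − 31 = 324 left.
September 1865 has 30 days: 324 − 30 = 294 left.
October 1865 has 31 days: 294 − 31 = 263 left.
November 1865 has 30 days: 263 − 30 = 233 left.
December 1865 has 31 days: 233 − 31 = 202 left.
January 1866 has 31 days: 202 − 31 = 171 left.
February 1866 has 28 days (1866 is not a leap year): 171 − 28 = 143 left.
March 1866 has 31 days: 143 − 31 = 112 left.
April 1866 has 30 days: 112 − 30 = 82 left.
May 1866 has 31 days: 82 − 31 = 51 left.
June 1866 has 30 days: 51 − 30 = 21 left.
21 days into July 1866 → July 21, 1866.
Counting forward 600 days from July 21, 1866:
July has 31 days, so 31 − 21 = 10 days remain after July 21, 1866; 600 − 10 = 590 left.
August 1866 has 31 days: 590 − 31 = 559 left.
September 1866 has 30 days: 559 − 30 = 529 left.
October 1866 has 31 days: 529 − 31 = 498 left.
November 1866 has 30 days: 498 − 30 = 468 left.
December 1866 has 31 days: 468 − 31 = 437 left.
January 1867 has 31 days: 437 − 31 = 406 left.
February 1867 has 28 days (1867 is not a leap year): 406 − 28 = 378 left.
March 1867 has 31 days: 378 − 31 = 347 left.
April 1867 has 30 days: 347 − 30 = 317 left.
May 1867 has 31 days: 317 − 31 = 286 left.
June 1867 has 30 days: 286 − 30 = 256 left.
July 1867 has 31 days: 256 − 31 = 225 left.
August 1867 has 31 days: 225 − 31 = 194 left.
September 1867 has 30 days: 194 − 30 = 164 left.
October 1867 has 31 days: 164 − 31 = 133 left.
November 1867 has 30 days: 133 − 30 = 103 left.
December 1867 has 31 days: 103 − 31 = 72 left.
January 1868 has 31 days: 72 − 31 = 41 left.
February 1868 has 29 days (1868 is a leap year): 41 − 29 = 12 left.
12 days into March 1868 → March 12, 1868.

March 12, 1868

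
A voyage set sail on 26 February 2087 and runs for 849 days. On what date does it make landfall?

Advancing 849 days from February 26, 2087.
February has 28 days, so 28 − 26 = 2 days remain after February 26, 2087; 849 − 2 = 847 left.
March 2087 has 31 days: 847 − 31 = 816 left.
April 2087 has 30 days: 816 − 30 = 786 left.
May 2087 has 31 days: 786 − 31 = 755 left.
June 2087 has 30 days: 755 − 30 = 725 left.
July 2087 has 31 days: 725 − 31 = 694 left.
August 2087 has 31 days: 694 − 31 = 663 left.
September 2087 has 30 days: 663 − 30 = 633 left.
October 2087 has 31 days: 633 − 31 = 602 left.
November 2087 has 30 days: 602 − 30 = 572 left.
December 2087 has 31 days: 572 − 31 = 541 left.
January 2088 has 31 days: 541 − 31 = 510 left.
February 2088 has 29 days (2088 is a leap year): 510 − 29 = 481 left.
March 2088 has 31 days: 481 − 31 = 450 left.
April 2088 has 30 days: 450 − 30 = 420 left.
May 2088 has 31 days: 420 − 31 = 389 left.
June 2088 has 30 days: 389 − 30 = 359 left.
July 2088 has 31 days: 359 − 31 = 328 left.
August 2088 has 31 days: 328 − 31 = 297 left.
September 2088 has 30 days: 297 − 30 = 267 left.
October 2088 has 31 days: 267 − 31 = 236 left.
November 2088 has 30 days: 236 − 30 = 206 left.
December 2088 has 31 days: 206 − 31 = 175 left.
January 2089 has 31 days: 175 − 31 = 144 left.
February 2089 has 28 days (2089 is not a leap year): 144 − 28 = 116 left.
March 2089 has 31 days: 116 − 31 = 85 left.
April 2089 has 30 days: 85 − 30 = 55 left.
May 2089 has 31 days: 55 − 31 = 24 left.
24 days into June 2089 → June 24, 2089.

June 24, 2089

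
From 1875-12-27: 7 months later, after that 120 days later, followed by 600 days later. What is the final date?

July 17, 1878

Adding 7 months from December 27, 1875:
month 12 + 7 = 19, which is month 7 of year 1876 → July 1876.
Day 27 is valid in July, giving July 27, 1876.
Counting forward 120 days from July 27, 1876:
July has 31 days, so 31 − 27 = 4 days remain after July 27, 1876; 120 − 4 = 116 left.
August 1876 has 31 days: 116 − 31 = 85 left.
September 1876 has 30 days: 85 − 30 = 55 left.
October 1876 has 31 days: 55 − 31 = 24 left.
24 days into November 1876 → November 24, 1876.
Adding 600 days from November 24, 1876:
November has 30 days, so 30 − 24 = 6 days remain after November 24, 1876; 600 − 6 = 594 left.
December 1876 has 31 days: 594 − 31 = 563 left.
January 1877 has 31 days: 563 − 31 = 532 left.
February 1877 has 28 days (1877 is not a leap year): 532 − 28 = 504 left.
March 1877 has 31 days: 504 − 31 = 473 left.
April 1877 has 30 days: 473 − 30 = 443 left.
May 1877 has 31 days: 443 − 31 = 412 left.
June 1877 has 30 days: 412 − 30 = 382 left.
July 1877 has 31 days: 382 − 31 = 351 left.
August 1877 has 31 days: 351 − 31 = 320 left.
September 1877 has 30 days: 320 − 30 = 290 left.
October 1877 has 31 days: 290 − 31 = 259 left.
November 1877 has 30 days: 259 − 30 = 229 left.
December 1877 has 31 days: 229 − 31 = 198 left.
January 1878 has 31 days: 198 − 31 = 167 left.
February 1878 has 28 days (1878 is not a leap year): 167 − 28 = 139 left.
March 1878 has 31 days: 139 − 31 = 108 left.
April 1878 has 30 days: 108 − 30 = 78 left.
May 1878 has 31 days: 78 − 31 = 47 left.
June 1878 has 30 days: 47 − 30 = 17 left.
17 days into July 1878 → July 17, 1878.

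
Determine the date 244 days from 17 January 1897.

September 18, 1897

Counting forward 244 days from January 17, 1897.
January has 31 days, so 31 − 17 = 14 days remain after January 17, 1897; 244 − 14 = 230 left.
February 1897 has 28 days (1897 is not a leap year): 230 − 28 = 202 left.
March 1897 has 31 days: 202 − 31 = 171 left.
April 1897 has 30 days: 171 − 30 = 141 left.
May 1897 has 31 days: 141 − 31 = 110 left.
June 1897 has 30 days: 110 − 30 = 80 left.
July 1897 has 31 days: 80 − 31 = 49 left.
August 1897 has 31 days: 49 − 31 = 18 left.
18 days into September 1897 → September 18, 1897.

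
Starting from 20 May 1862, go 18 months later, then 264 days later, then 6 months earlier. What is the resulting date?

Advancing 18 months from May 20, 1862:
month 5 + 18 = 23, which is month 11 of year 1863 → November 1863.
Day 20 is valid in November, giving November 20, 1863.
Adding 264 days from November 20, 1863:
November has 30 days, so 30 − 20 = 10 days remain after November 20, 1863; 264 − 10 = 254 left.
December 1863 has 31 days: 254 − 31 = 223 left.
January 1864 has 31 days: 223 − 31 = 192 left.
February 1864 has 29 days (1864 is a leap year): 192 − 29 = 163 left.
March 1864 has 31 days: 163 − 31 = 132 left.
April 1864 has 30 days: 132 − 30 = 102 left.
May 1864 has 31 days: 102 − 31 = 71 left.
June 1864 has 30 days: 71 − 30 = 41 left.
July 1864 has 31 days: 41 − 31 = 10 left.
10 days into August 1864 → August 10, 1864.
Going back 6 months from August 10, 1864:
month 8 − 6 = 2 → February 1864.
Day 10 is valid in February, giving February 10, 1864.

February 10, 1864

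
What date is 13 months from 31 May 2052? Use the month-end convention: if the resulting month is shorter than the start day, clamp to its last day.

June 30, 2053

Counting forward 13 months from May 31, 2052.
month 5 + 13 = 18, which is month 6 of year 2053 → June 2053.
June 2053 has only 30 days and the start was day 31, so the date clamps to June 30, 2053.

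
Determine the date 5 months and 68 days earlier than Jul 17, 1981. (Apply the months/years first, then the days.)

December 11, 1980

Going back 5 months and 68 days from July 17, 1981: first the month/year part, then the days.
month 7 − 5 = 2 → February 1981.
Day 17 is valid in February, giving February 17, 1981.
Now subtract 68 days from February 17, 1981.
Going back 17 days from February 17, 1981 reaches the end of the previous month; 68 − 17 = 51 left.
January 1981 has 31 days: 51 − 31 = 20 left.
December 1980 has 31 days; 31 − 20 = 11 → December 11, 1980.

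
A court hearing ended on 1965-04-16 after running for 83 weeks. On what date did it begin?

Counting back 83 weeks = 581 days from April 16, 1965.
Going back 16 days from April 16, 1965 reaches the end of the previous month; 581 − 16 = 565 left.
March 1965 has 31 days: 565 − 31 = 534 left.
February 1965 has 28 days (1965 is not a leap year): 534 − 28 = 506 left.
January 1965 has 31 days: 506 − 31 = 475 left.
December 1964 has 31 days: 475 − 31 = 444 left.
November 1964 has 30 days: 444 − 30 = 414 left.
October 1964 has 31 days: 414 − 31 = 383 left.
September 1964 has 30 days: 383 − 30 = 353 left.
August 1964 has 31 days: 353 − 31 = 322 left.
July 1964 has 31 days: 322 − 31 = 291 left.
June 1964 has 30 days: 291 − 30 = 261 left.
May 1964 has 31 days: 261 − 31 = 230 left.
April 1964 has 30 days: 230 − 30 = 200 left.
March 1964 has 31 days: 200 − 31 = 169 left.
February 1964 has 29 days (1964 is a leap year): 169 − 29 = 140 left.
January 1964 has 31 days: 140 − 31 = 109 left.
December 1963 has 31 days: 109 − 31 = 78 left.
November 1963 has 30 days: 78 − 30 = 48 left.
October 1963 has 31 days: 48 − 31 = 17 left.
September 1963 has 30 days; 30 − 17 = 13 → September 13, 1963.

September 13, 1963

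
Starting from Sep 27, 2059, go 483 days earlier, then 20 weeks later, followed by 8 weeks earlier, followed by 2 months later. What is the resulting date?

Subtracting 483 days from September 27, 2059:
Going back 27 days from September 27, 2059 reaches the end of the previous month; 483 − 27 = 456 left.
August 2059 has 31 days: 456 − 31 = 425 left.
July 2059 has 31 days: 425 − 31 = 394 left.
June 2059 has 30 days: 394 − 30 = 364 left.
May 2059 has 31 days: 364 − 31 = 333 left.
April 2059 has 30 days: 333 − 30 = 303 left.
March 2059 has 31 days: 303 − 31 = 272 left.
February 2059 has 28 days (2059 is not a leap year): 272 − 28 = 244 left.
January 2059 has 31 days: 244 − 31 = 213 left.
December 2058 has 31 days: 213 − 31 = 182 left.
November 2058 has 30 days: 182 − 30 = 152 left.
October 2058 has 31 days: 152 − 31 = 121 left.
September 2058 has 30 days: 121 − 30 = 91 left.
August 2058 has 31 days: 91 − 31 = 60 left.
July 2058 has 31 days: 60 − 31 = 29 left.
June 2058 has 30 days; 30 − 29 = 1 → June 1, 2058.
Advancing 20 weeks (= 140 days) from June 1, 2058:
June has 30 days, so 30 − 1 = 29 days remain after June 1, 2058; 140 − 29 = 111 left.
July 2058 has 31 days: 111 − 31 = 80 left.
August 2058 has 31 days: 80 − 31 = 49 left.
September 2058 has 30 days: 49 − 30 = 19 left.
19 days into October 2058 → October 19, 2058.
Going back 8 weeks (= 56 days) from October 19, 2058:
Going back 19 days from October 19, 2058 reaches the end of the previous month; 56 − 19 = 37 left.
September 2058 has 30 days: 37 − 30 = 7 left.
August 2058 has 31 days; 31 − 7 = 24 → August 24, 2058.
Counting forward 2 months from August 24, 2058:
month 8 + 2 = 10 → October 2058.
Day 24 is valid in October, giving October 24, 2058.

October 24, 2058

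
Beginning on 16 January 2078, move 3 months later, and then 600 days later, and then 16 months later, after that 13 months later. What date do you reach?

Advancing 3 months from January 16, 2078:
month 1 + 3 = 4 → April 2078.
Day 16 is valid in April, giving April 16, 2078.
Counting forward 600 days from April 16, 2078:
April has 30 days, so 30 − 16 = 14 days remain after April 16, 2078; 600 − 14 = 586 left.
May 2078 has 31 days: 586 − 31 = 555 left.
June 2078 has 30 days: 555 − 30 = 525 left.
July 2078 has 31 days: 525 − 31 = 494 left.
August 2078 has 31 days: 494 − 31 = 463 left.
September 2078 has 30 days: 463 − 30 = 433 left.
October 2078 has 31 days: 433 − 31 = 402 left.
November 2078 has 30 days: 402 − 30 = 372 left.
December 2078 has 31 days: 372 − 31 = 341 left.
January 2079 has 31 days: 341 − 31 = 310 left.
February 2079 has 28 days (2079 is not a leap year): 310 − 28 = 282 left.
March 2079 has 31 days: 282 − 31 = 251 left.
April 2079 has 30 days: 251 − 30 = 221 left.
May 2079 has 31 days: 221 − 31 = 190 left.
June 2079 has 30 days: 190 − 30 = 160 left.
July 2079 has 31 days: 160 − 31 = 129 left.
August 2079 has 31 days: 129 − 31 = 98 left.
September 2079 has 30 days: 98 − 30 = 68 left.
October 2079 has 31 days: 68 − 31 = 37 left.
November 2079 has 30 days: 37 − 30 = 7 left.
7 days into December 2079 → December 7, 2079.
Counting forward 16 months from December 7, 2079:
month 12 + 16 = 28, which is month 4 of year 2081 → April 2081.
Day 7 is valid in April, giving April 7, 2081.
Advancing 13 months from April 7, 2081:
month 4 + 13 = 17, which is month 5 of year 2082 → May 2082.
Day 7 is valid in May, giving May 7, 2082.

May 7, 2082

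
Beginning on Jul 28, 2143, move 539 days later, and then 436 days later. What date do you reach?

Advancing 539 days from July 28, 2143:
July has 31 days, so 31 − 28 = 3 days remain after July 28, 2143; 539 − 3 = 536 left.
August 2143 has 31 days: 536 − 31 = 505 left.
September 2143 has 30 days: 505 − 30 = 475 left.
October 2143 has 31 days: 475 − 31 = 444 left.
November 2143 has 30 days: 444 − 30 = 414 left.
December 2143 has 31 days: 414 − 31 = 383 left.
January 2144 has 31 days: 383 − 31 = 352 left.
February 2144 has 29 days (2144 is a leap year): 352 − 29 = 323 left.
March 2144 has 31 days: 323 − 31 = 292 left.
April 2144 has 30 days: 292 − 30 = 262 left.
May 2144 has 31 days: 262 − 31 = 231 left.
June 2144 has 30 days: 231 − 30 = 201 left.
July 2144 has 31 days: 201 − 31 = 170 left.
August 2144 has 31 days: 170 − 31 = 139 left.
September 2144 has 30 days: 139 − 30 = 109 left.
October 2144 has 31 days: 109 − 31 = 78 left.
November 2144 has 30 days: 78 − 30 = 48 left.
December 2144 has 31 days: 48 − 31 = 17 left.
17 days into January 2145 → January 17, 2145.
Counting forward 436 days from January 17, 2145:
January has 31 days, so 31 − 17 = 14 days remain after January 17, 2145; 436 − 14 = 422 left.
February 2145 has 28 days (2145 is not a leap year): 422 − 28 = 394 left.
March 2145 has 31 days: 394 − 31 = 363 left.
April 2145 has 30 days: 363 − 30 = 333 left.
May 2145 has 31 days: 333 − 31 = 302 left.
June 2145 has 30 days: 302 − 30 = 272 left.
July 2145 has 31 days: 272 − 31 = 241 left.
August 2145 has 31 days: 241 − 31 = 210 left.
September 2145 has 30 days: 210 − 30 = 180 left.
October 2145 has 31 days: 180 − 31 = 149 left.
November 2145 has 30 days: 149 − 30 = 119 left.
December 2145 has 31 days: 119 − 31 = 88 left.
January 2146 has 31 days: 88 − 31 = 57 left.
February 2146 has 28 days (2146 is not a leap year): 57 − 28 = 29 left.
29 days into March 2146 → March 29, 2146.

March 29, 2146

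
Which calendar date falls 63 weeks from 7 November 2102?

Counting forward 63 weeks = 441 days from November 7, 2102.
November has 30 days, so 30 − 7 = 23 days remain after November 7, 2102; 441 − 23 = 418 left.
December 2102 has 31 days: 418 − 31 = 387 left.
January 2103 has 31 days: 387 − 31 = 356 left.
February 2103 has 28 days (2103 is not a leap year): 356 − 28 = 328 left.
March 2103 has 31 days: 328 − 31 = 297 left.
April 2103 has 30 days: 297 − 30 = 267 left.
May 2103 has 31 days: 267 − 31 = 236 left.
June 2103 has 30 days: 236 − 30 = 206 left.
July 2103 has 31 days: 206 − 31 = 175 left.
August 2103 has 31 days: 175 − 31 = 144 left.
September 2103 has 30 days: 144 − 30 = 114 left.
October 2103 has 31 days: 114 − 31 = 83 left.
November 2103 has 30 days: 83 − 30 = 53 left.
December 2103 has 31 days: 53 − 31 = 22 left.
22 days into January 2104 → January 22, 2104.

January 22, 2104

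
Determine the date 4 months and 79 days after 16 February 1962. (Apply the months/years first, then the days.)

Adding 4 months and 79 days from February 16, 1962: first the month/year part, then the days.
month 2 + 4 = 6 → June 1962.
Day 16 is valid in June, giving June 16, 1962.
Now add 79 days from June 16, 1962.
June has 30 days, so 30 − 16 = 14 days remain after June 16, 1962; 79 − 14 = 65 left.
July 1962 has 31 days: 65 − 31 = 34 left.
August 1962 has 31 days: 34 − 31 = 3 left.
3 days into September 1962 → September 3, 1962.

September 3, 1962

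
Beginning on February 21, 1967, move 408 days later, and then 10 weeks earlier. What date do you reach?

January 25, 1968

Advancing 408 days from February 21, 1967:
February has 28 days, so 28 − 21 = 7 days remain after February 21, 1967; 408 − 7 = 401 left.
March 1967 has 31 days: 401 − 31 = 370 left.
April 1967 has 30 days: 370 − 30 = 340 left.
May 1967 has 31 days: 340 − 31 = 309 left.
June 1967 has 30 days: 309 − 30 = 279 left.
July 1967 has 31 days: 279 − 31 = 248 left.
August 1967 has 31 days: 248 − 31 = 217 left.
September 1967 has 30 days: 217 − 30 = 187 left.
October 1967 has 31 days: 187 − 31 = 156 left.
November 1967 has 30 days: 156 − 30 = 126 left.
December 1967 has 31 days: 126 − 31 = 95 left.
January 1968 has 31 days: 95 − 31 = 64 left.
February 1968 has 29 days (1968 is a leap year): 64 − 29 = 35 left.
March 1968 has 31 days: 35 − 31 = 4 left.
4 days into April 1968 → April 4, 1968.
Going back 10 weeks (= 70 days) from April 4, 1968:
Going back 4 days from April 4, 1968 reaches the end of the previous month; 70 − 4 = 66 left.
March 1968 has 31 days: 66 − 31 = 35 left.
February 1968 has 29 days (1968 is a leap year): 35 − 29 = 6 left.
January 1968 has 31 days; 31 − 6 = 25 → January 25, 1968.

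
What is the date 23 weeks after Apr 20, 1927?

Adding 23 weeks = 161 days from April 20, 1927.
April has 30 days, so 30 − 20 = 10 days remain after April 20, 1927; 161 − 10 = 151 left.
May 1927 has 31 days: 151 − 31 = 120 left.
June 1927 has 30 days: 120 − 30 = 90 left.
July 1927 has 31 days: 90 − 31 = 59 left.
August 1927 has 31 days: 59 − 31 = 28 left.
28 days into September 1927 → September 28, 1927.

September 28, 1927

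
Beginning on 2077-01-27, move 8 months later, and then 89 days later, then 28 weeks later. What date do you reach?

Advancing 8 months from January 27, 2077:
month 1 + 8 = 9 → September 2077.
Day 27 is valid in September, giving September 27, 2077.
Adding 89 days from September 27, 2077:
September has 30 days, so 30 − 27 = 3 days remain after September 27, 2077; 89 − 3 = 86 left.
October 2077 has 31 days: 86 − 31 = 55 left.
November 2077 has 30 days: 55 − 30 = 25 left.
25 days into December 2077 → December 25, 2077.
Counting forward 28 weeks (= 196 days) from December 25, 2077:
December has 31 days, so 31 − 25 = 6 days remain after December 25, 2077; 196 − 6 = 190 left.
January 2078 has 31 days: 190 − 31 = 159 left.
February 2078 has 28 days (2078 is not a leap year): 159 − 28 = 131 left.
March 2078 has 31 days: 131 − 31 = 100 left.
April 2078 has 30 days: 100 − 30 = 70 left.
May 2078 has 31 days: 70 − 31 = 39 left.
June 2078 has 30 days: 39 − 30 = 9 left.
9 days into July 2078 → July 9, 2078.

July 9, 2078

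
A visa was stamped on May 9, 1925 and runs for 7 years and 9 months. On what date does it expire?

February 9, 1933

Adding 7 years and 9 months from May 9, 1925.
+7 years → 1932; month 5 + 9 = 14, which is month 2 of year 1933 → February 1933.
Day 9 is valid in February, giving February 9, 1933.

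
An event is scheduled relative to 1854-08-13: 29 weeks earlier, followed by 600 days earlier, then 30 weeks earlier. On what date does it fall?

Counting back 29 weeks (= 203 days) from August 13, 1854:
Going back 13 days from August 13, 1854 reaches the end of the previous month; 203 − 13 = 190 left.
July 1854 has 31 days: 190 − 31 = 159 left.
June 1854 has 30 days: 159 − 30 = 129 left.
May 1854 has 31 days: 129 − 31 = 98 left.
April 1854 has 30 days: 98 − 30 = 68 left.
March 1854 has 31 days: 68 − 31 = 37 left.
February 1854 has 28 days (1854 is not a leap year): 37 − 28 = 9 left.
January 1854 has 31 days; 31 − 9 = 22 → January 22, 1854.
Going back 600 days from January 22, 1854:
Going back 22 days from January 22, 1854 reaches the end of the previous month; 600 − 22 = 578 left.
December 1853 has 31 days: 578 − 31 = 547 left.
November 1853 has 30 days: 547 − 30 = 517 left.
October 1853 has 31 days: 517 − 31 = 486 left.
September 1853 has 30 days: 486 − 30 = 456 left.
August 1853 has 31 days: 456 − 31 = 425 left.
July 1853 has 31 days: 425 − 31 = 394 left.
June 1853 has 30 days: 394 − 30 = 364 left.
May 1853 has 31 days: 364 − 31 = 333 left.
April 1853 has 30 days: 333 − 30 = 303 left.
March 1853 has 31 days: 303 − 31 = 272 left.
February 1853 has 28 days (1853 is not a leap year): 272 − 28 = 244 left.
January 1853 has 31 days: 244 − 31 = 213 left.
December 1852 has 31 days: 213 − 31 = 182 left.
November 1852 has 30 days: 182 − 30 = 152 left.
October 1852 has 31 days: 152 − 31 = 121 left.
September 1852 has 30 days: 121 − 30 = 91 left.
August 1852 has 31 days: 91 − 31 = 60 left.
July 1852 has 31 days: 60 − 31 = 29 left.
June 1852 has 30 days; 30 − 29 = 1 → June 1, 1852.
Counting back 30 weeks (= 210 days) from June 1, 1852:
Going back 1 day from June 1, 1852 reaches the end of the previous month; 210 − 1 = 209 left.
May 1852 has 31 days: 209 − 31 = 178 left.
April 1852 has 30 days: 178 − 30 = 148 left.
March 1852 has 31 days: 148 − 31 = 117 left.
February 1852 has 29 days (1852 is a leap year): 117 − 29 = 88 left.
January 1852 has 31 days: 88 − 31 = 57 left.
December 1851 has 31 days: 57 − 31 = 26 left.
November 1851 has 30 days; 30 − 26 = 4 → November 4, 1851.

November 4, 1851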